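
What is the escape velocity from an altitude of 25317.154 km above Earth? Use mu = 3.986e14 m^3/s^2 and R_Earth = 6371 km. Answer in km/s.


r = 6371.0 + 25317.154 = 31688.1540 km = 3.1688154e+07 m
v_esc = sqrt(2*mu/r) = sqrt(2*3.986e14 / 3.1688154e+07)
v_esc = 5015.7418 m/s = 5.0157 km/s

5.0157 km/s


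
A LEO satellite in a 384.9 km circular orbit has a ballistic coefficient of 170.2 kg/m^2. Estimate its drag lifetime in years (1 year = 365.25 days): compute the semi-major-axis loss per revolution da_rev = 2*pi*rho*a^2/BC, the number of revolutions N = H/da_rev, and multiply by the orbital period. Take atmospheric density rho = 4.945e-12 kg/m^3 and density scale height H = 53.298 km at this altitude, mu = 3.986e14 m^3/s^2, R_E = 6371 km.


a = R_E + alt = 6755.9000 km = 6.7559e+06 m
da_rev = 2*pi*rho*a^2/BC = 2*pi*4.945e-12*(6.7559e+06)^2/170.2 = 8.332072 m per revolution
N = H/da_rev = 53298.0000 m / 8.332072 m = 6396.7279 revolutions
P = 2*pi*sqrt(a^3/mu) = 5526.3201 s
lifetime = N*P = 6396.7279 * 5526.3201 = 3.5350366e+07 s = 409.1478 days
years = 409.1478 / 365.25 = 1.1202 years

1.1202 years


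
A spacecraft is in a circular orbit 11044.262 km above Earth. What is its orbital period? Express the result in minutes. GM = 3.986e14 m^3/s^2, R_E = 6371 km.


r = 17415.2620 km = 1.7415262e+07 m
T = 2*pi*sqrt(r^3/mu) = 2*pi*sqrt(5.2818983e+21 / 3.986e14)
T = 22872.1105 s = 381.2018 min

381.2018 minutes


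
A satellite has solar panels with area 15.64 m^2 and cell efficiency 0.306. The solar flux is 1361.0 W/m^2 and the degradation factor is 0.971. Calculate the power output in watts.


P = area * eta * S * degradation
P = 15.64 * 0.306 * 1361.0 * 0.971
P = 6324.6359 W

6324.6359 W


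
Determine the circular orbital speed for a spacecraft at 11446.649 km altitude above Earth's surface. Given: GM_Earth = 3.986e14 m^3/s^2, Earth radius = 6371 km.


r = R_E + alt = 6371.0 + 11446.649 = 17817.6490 km = 1.7817649e+07 m
v = sqrt(mu/r) = sqrt(3.986e14 / 1.7817649e+07) = 4729.8073 m/s = 4.7298 km/s

4.7298 km/s


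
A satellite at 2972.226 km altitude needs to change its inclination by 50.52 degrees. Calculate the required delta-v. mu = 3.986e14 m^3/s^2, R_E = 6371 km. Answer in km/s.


r = 9343.2260 km = 9.343226e+06 m
V = sqrt(mu/r) = 6531.6096 m/s
di = 50.52 deg = 0.8817403 rad
dV = 2*V*sin(di/2) = 2*6531.6096*sin(0.4408702)
dV = 5574.4230 m/s = 5.5744 km/s

5.5744 km/s


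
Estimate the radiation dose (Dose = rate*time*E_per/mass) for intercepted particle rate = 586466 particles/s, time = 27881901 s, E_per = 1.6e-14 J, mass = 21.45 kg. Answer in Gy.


Total energy deposited = rate * time * E_per
  = 586466 * 27881901 * 1.6e-14 = 0.2616286 J
Dose = E_total / mass = 0.2616286 / 21.45
Dose = 0.01219714 Gy

0.0122 Gy


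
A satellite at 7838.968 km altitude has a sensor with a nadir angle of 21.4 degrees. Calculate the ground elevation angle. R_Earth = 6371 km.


r = R_E + alt = 14209.9680 km
Law of sines in the satellite / Earth-center / ground-point triangle:
  sin(nadir)/R_E = sin(90 + el)/r  =>  cos(el) = (r/R_E)*sin(nadir)
cos(el) = (14209.9680 / 6371.0000) * sin(21.4 deg) = 0.8138263
el = arccos(0.8138263) = 35.5285 deg
(Earth-central angle = 90 - nadir - el = 33.0715 deg)

35.5285 degrees


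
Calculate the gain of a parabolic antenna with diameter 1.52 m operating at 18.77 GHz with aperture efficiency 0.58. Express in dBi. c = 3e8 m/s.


lambda = c/f = 3e8 / 1.877e+10 = 0.01598295 m
G = eta*(pi*D/lambda)^2 = 0.58*(pi*1.52/0.01598295)^2
G = 51772.7162 (linear)
G = 10*log10(51772.7162) = 47.1410 dBi

47.1410 dBi


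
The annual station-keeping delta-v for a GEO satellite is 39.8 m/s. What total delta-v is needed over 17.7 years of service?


dV = rate * years = 39.8 * 17.7
dV = 704.4600 m/s

704.4600 m/s


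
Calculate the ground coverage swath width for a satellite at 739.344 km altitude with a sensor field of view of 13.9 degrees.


FOV = 13.9 deg = 0.2426008 rad
swath = 2 * alt * tan(FOV/2) = 2 * 739.344 * tan(0.1213004)
swath = 2 * 739.344 * 0.1218988
swath = 180.2503 km

180.2503 km


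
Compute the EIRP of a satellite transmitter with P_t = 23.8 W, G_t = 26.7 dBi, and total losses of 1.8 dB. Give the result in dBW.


Pt = 23.8 W = 13.7658 dBW
EIRP = Pt_dBW + Gt - losses = 13.7658 + 26.7 - 1.8 = 38.6658 dBW

38.6658 dBW


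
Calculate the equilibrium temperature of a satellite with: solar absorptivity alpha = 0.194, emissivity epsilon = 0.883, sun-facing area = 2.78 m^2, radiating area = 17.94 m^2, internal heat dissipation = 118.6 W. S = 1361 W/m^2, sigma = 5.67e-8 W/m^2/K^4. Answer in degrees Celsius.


Numerator = alpha*S*A_sun + Q_int = 0.194*1361*2.78 + 118.6 = 852.6145 W
Denominator = eps*sigma*A_rad = 0.883*5.67e-8*17.94 = 8.9818583e-07 W/K^4
T^4 = 9.4926293e+08 K^4
T = 175.5281 K = -97.6219 C

-97.6219 degrees Celsius


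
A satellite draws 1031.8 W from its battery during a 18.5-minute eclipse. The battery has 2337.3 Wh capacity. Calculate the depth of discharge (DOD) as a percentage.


E_used = P * t / 60 = 1031.8 * 18.5 / 60 = 318.1383 Wh
DOD = E_used / E_total * 100 = 318.1383 / 2337.3 * 100
DOD = 13.6114 %

13.6114 %


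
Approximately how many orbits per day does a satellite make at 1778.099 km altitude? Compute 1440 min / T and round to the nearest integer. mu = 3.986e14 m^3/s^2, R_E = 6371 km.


r = 8.149099e+06 m
T = 2*pi*sqrt(r^3/mu) = 7321.0877 s = 122.0181 min
revs/day = 1440 / 122.0181 = 11.8015
Rounded: 12 revolutions per day

12 revolutions per day


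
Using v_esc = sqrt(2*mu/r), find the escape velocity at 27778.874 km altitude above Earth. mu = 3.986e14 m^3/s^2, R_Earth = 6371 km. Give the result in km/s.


r = 6371.0 + 27778.874 = 34149.8740 km = 3.4149874e+07 m
v_esc = sqrt(2*mu/r) = sqrt(2*3.986e14 / 3.4149874e+07)
v_esc = 4831.5791 m/s = 4.8316 km/s

4.8316 km/s


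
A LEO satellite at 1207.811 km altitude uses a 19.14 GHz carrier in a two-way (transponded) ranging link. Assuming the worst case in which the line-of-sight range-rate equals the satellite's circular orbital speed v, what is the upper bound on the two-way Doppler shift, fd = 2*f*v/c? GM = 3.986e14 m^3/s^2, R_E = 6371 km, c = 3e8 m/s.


r = 7.578811e+06 m
v = sqrt(mu/r) = 7252.1722 m/s (worst-case radial velocity)
f = 19.14 GHz = 1.914e+10 Hz
fd = 2*f*v/c = 2*1.914e+10*7252.1722/3.0e+08
fd = 925377.1750 Hz

925377.1750 Hz


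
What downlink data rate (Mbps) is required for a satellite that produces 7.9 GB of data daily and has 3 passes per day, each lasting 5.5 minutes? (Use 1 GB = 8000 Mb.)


total contact time = 3 * 5.5 * 60 = 990.0000 s
data = 7.9 GB = 63200.0000 Mb
rate = 63200.0000 / 990.0000 = 63.8384 Mbps

63.8384 Mbps


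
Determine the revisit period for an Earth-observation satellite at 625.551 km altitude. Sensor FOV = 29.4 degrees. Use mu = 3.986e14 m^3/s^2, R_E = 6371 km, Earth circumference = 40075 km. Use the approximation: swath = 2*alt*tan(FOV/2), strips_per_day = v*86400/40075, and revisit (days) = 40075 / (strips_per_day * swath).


swath = 2*625.551*tan(0.2565634) = 328.2205 km
v = sqrt(mu/r) = 7547.9088 m/s = 7.5479 km/s
strips/day = v*86400/40075 = 7.5479*86400/40075 = 16.2730
coverage/day = strips * swath = 16.2730 * 328.2205 = 5341.1222 km
revisit = 40075 / 5341.1222 = 7.5031 days

7.5031 days


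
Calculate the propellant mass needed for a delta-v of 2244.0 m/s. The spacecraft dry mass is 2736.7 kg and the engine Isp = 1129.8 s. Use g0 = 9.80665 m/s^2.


ve = Isp * g0 = 1129.8 * 9.80665 = 11079.553170 m/s
mass ratio = exp(dv/ve) = exp(2244.0/11079.553170) = 1.22450324
m_prop = m_dry * (mr - 1) = 2736.7 * (1.22450324 - 1)
m_prop = 614.3980 kg

614.3980 kg


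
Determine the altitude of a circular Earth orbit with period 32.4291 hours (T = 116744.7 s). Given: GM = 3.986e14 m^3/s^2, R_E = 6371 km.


T = 116744.7 s
r = (mu*T^2/(4*pi^2))^(1/3) = (3.986e14 * 116744.7^2 / (4*pi^2))^(1/3)
r = 5.1627842e+07 m = 51627.8415 km
alt = r - R_E = 51627.8415 - 6371 = 45256.8415 km

45256.8415 km


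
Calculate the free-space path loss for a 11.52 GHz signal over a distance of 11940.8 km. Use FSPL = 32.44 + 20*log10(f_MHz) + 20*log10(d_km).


f = 11.52 GHz = 11520.0000 MHz
d = 11940.8 km
FSPL = 32.44 + 20*log10(11520.0000) + 20*log10(11940.8)
FSPL = 32.44 + 81.2290 + 81.5407
FSPL = 195.2097 dB

195.2097 dB


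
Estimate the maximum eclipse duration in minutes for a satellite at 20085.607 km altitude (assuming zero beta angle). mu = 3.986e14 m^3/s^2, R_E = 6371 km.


r = 26456.6070 km
T = 713.7748 min
Eclipse fraction = arcsin(R_E/r)/pi = arcsin(6371.0000/26456.6070)/pi
= arcsin(0.2408094)/pi = 0.07741287
Eclipse duration = 0.07741287 * 713.7748 = 55.2554 min

55.2554 minutes


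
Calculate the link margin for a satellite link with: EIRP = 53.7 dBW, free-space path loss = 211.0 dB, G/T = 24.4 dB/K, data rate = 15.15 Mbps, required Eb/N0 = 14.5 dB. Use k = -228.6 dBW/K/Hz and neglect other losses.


C/N0 = EIRP - FSPL + G/T - k = 53.7 - 211.0 + 24.4 - (-228.6)
C/N0 = 95.7000 dB-Hz
R_b = 15.15 Mbps = 1.515e+07 bps -> 10*log10(R_b) = 71.8041 dB-Hz
Eb/N0 = C/N0 - 10*log10(R_b) = 95.7000 - 71.8041 = 23.8959 dB
Margin = Eb/N0 - Eb/N0_req = 23.8959 - 14.5 = 9.3959 dB (link closes)

9.3959 dB


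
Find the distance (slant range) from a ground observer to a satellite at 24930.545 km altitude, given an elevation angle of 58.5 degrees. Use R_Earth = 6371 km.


h = 24930.545 km, el = 58.5 deg
d = -R_E*sin(el) + sqrt((R_E*sin(el))^2 + 2*R_E*h + h^2)
d = -6371.0000*sin(1.0210) + sqrt((6371.0000*0.8526402)^2 + 2*6371.0000*24930.545 + 24930.545^2)
d = 25691.8645 km

25691.8645 km


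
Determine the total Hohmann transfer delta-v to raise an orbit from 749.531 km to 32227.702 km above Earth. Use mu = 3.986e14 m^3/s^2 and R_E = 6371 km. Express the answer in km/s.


r1 = 7120.5310 km = 7.120531e+06 m
r2 = 38598.7020 km = 3.8598702e+07 m
dv1 = sqrt(mu/r1)*(sqrt(2*r2/(r1+r2)) - 1) = 2240.2856 m/s
dv2 = sqrt(mu/r2)*(1 - sqrt(2*r1/(r1+r2))) = 1420.0187 m/s
total dv = |dv1| + |dv2| = 2240.2856 + 1420.0187 = 3660.3043 m/s = 3.6603 km/s

3.6603 km/s


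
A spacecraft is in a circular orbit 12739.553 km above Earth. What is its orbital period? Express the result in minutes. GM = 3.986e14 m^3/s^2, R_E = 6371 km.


r = 19110.5530 km = 1.9110553e+07 m
T = 2*pi*sqrt(r^3/mu) = 2*pi*sqrt(6.9794269e+21 / 3.986e14)
T = 26291.8474 s = 438.1975 min

438.1975 minutes


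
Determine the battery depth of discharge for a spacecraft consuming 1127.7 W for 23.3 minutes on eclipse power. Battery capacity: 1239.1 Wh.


E_used = P * t / 60 = 1127.7 * 23.3 / 60 = 437.9235 Wh
DOD = E_used / E_total * 100 = 437.9235 / 1239.1 * 100
DOD = 35.3421 %

35.3421 %


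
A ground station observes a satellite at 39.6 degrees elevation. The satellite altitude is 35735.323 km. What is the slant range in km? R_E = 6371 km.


h = 35735.323 km, el = 39.6 deg
d = -R_E*sin(el) + sqrt((R_E*sin(el))^2 + 2*R_E*h + h^2)
d = -6371.0000*sin(0.6911504) + sqrt((6371.0000*0.637424)^2 + 2*6371.0000*35735.323 + 35735.323^2)
d = 37758.1629 km

37758.1629 km


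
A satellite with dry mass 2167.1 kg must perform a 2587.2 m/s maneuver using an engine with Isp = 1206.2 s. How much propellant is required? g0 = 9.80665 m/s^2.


ve = Isp * g0 = 1206.2 * 9.80665 = 11828.781230 m/s
mass ratio = exp(dv/ve) = exp(2587.2/11828.781230) = 1.24448372
m_prop = m_dry * (mr - 1) = 2167.1 * (1.24448372 - 1)
m_prop = 529.8207 kg

529.8207 kg


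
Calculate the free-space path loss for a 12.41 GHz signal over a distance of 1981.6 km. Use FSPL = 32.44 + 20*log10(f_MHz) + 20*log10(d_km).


f = 12.41 GHz = 12410.0000 MHz
d = 1981.6 km
FSPL = 32.44 + 20*log10(12410.0000) + 20*log10(1981.6)
FSPL = 32.44 + 81.8754 + 65.9403
FSPL = 180.2558 dB

180.2558 dB


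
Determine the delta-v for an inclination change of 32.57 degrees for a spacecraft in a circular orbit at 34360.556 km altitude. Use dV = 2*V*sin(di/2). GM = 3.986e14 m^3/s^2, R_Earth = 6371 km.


r = 40731.5560 km = 4.0731556e+07 m
V = sqrt(mu/r) = 3128.2622 m/s
di = 32.57 deg = 0.5684537 rad
dV = 2*V*sin(di/2) = 2*3128.2622*sin(0.2842269)
dV = 1754.4259 m/s = 1.7544 km/s

1.7544 km/s


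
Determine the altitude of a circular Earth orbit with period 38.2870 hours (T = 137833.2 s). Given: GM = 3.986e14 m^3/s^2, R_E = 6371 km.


T = 137833.2 s
r = (mu*T^2/(4*pi^2))^(1/3) = (3.986e14 * 137833.2^2 / (4*pi^2))^(1/3)
r = 5.7671566e+07 m = 57671.5661 km
alt = r - R_E = 57671.5661 - 6371 = 51300.5661 km

51300.5661 km


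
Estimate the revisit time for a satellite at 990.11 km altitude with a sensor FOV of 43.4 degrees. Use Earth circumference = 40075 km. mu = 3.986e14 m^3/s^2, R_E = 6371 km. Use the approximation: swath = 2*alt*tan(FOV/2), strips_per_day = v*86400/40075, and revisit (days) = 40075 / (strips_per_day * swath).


swath = 2*990.11*tan(0.3787364) = 788.0252 km
v = sqrt(mu/r) = 7358.6305 m/s = 7.3586 km/s
strips/day = v*86400/40075 = 7.3586*86400/40075 = 15.8649
coverage/day = strips * swath = 15.8649 * 788.0252 = 12501.9379 km
revisit = 40075 / 12501.9379 = 3.2055 days

3.2055 days


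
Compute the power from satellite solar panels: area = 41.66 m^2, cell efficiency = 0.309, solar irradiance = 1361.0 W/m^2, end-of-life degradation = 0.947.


P = area * eta * S * degradation
P = 41.66 * 0.309 * 1361.0 * 0.947
P = 16591.5076 W

16591.5076 W


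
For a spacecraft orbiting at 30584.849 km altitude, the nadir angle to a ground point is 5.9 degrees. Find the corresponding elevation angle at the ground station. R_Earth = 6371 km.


r = R_E + alt = 36955.8490 km
Law of sines in the satellite / Earth-center / ground-point triangle:
  sin(nadir)/R_E = sin(90 + el)/r  =>  cos(el) = (r/R_E)*sin(nadir)
cos(el) = (36955.8490 / 6371.0000) * sin(5.9 deg) = 0.596262
el = arccos(0.596262) = 53.3973 deg
(Earth-central angle = 90 - nadir - el = 30.7027 deg)

53.3973 degrees


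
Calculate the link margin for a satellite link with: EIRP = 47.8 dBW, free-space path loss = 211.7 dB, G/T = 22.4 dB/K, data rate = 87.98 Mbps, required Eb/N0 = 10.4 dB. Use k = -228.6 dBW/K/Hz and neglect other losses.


C/N0 = EIRP - FSPL + G/T - k = 47.8 - 211.7 + 22.4 - (-228.6)
C/N0 = 87.1000 dB-Hz
R_b = 87.98 Mbps = 8.798e+07 bps -> 10*log10(R_b) = 79.4438 dB-Hz
Eb/N0 = C/N0 - 10*log10(R_b) = 87.1000 - 79.4438 = 7.6562 dB
Margin = Eb/N0 - Eb/N0_req = 7.6562 - 10.4 = -2.7438 dB (negative margin: link does not close)

-2.7438 dB


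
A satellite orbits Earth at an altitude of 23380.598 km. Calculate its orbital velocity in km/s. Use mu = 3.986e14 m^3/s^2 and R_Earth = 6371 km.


r = R_E + alt = 6371.0 + 23380.598 = 29751.5980 km = 2.9751598e+07 m
v = sqrt(mu/r) = sqrt(3.986e14 / 2.9751598e+07) = 3660.2732 m/s = 3.6603 km/s

3.6603 km/s


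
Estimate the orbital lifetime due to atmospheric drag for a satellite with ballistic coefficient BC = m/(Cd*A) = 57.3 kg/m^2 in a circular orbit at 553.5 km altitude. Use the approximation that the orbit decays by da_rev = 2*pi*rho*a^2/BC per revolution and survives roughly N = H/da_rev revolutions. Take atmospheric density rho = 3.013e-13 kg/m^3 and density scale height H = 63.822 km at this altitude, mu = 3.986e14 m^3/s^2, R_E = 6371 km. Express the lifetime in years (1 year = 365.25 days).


a = R_E + alt = 6924.5000 km = 6.9245e+06 m
da_rev = 2*pi*rho*a^2/BC = 2*pi*3.013e-13*(6.9245e+06)^2/57.3 = 1.584168 m per revolution
N = H/da_rev = 63822.0000 m / 1.584168 m = 40287.3955 revolutions
P = 2*pi*sqrt(a^3/mu) = 5734.4775 s
lifetime = N*P = 40287.3955 * 5734.4775 = 2.3102716e+08 s = 2673.9255 days
years = 2673.9255 / 365.25 = 7.3208 years

7.3208 years


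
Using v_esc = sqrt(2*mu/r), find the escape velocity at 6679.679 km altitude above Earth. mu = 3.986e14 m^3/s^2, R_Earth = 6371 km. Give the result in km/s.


r = 6371.0 + 6679.679 = 13050.6790 km = 1.3050679e+07 m
v_esc = sqrt(2*mu/r) = sqrt(2*3.986e14 / 1.3050679e+07)
v_esc = 7815.6858 m/s = 7.8157 km/s

7.8157 km/s


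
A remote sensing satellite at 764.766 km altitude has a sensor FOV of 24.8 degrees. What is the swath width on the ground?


FOV = 24.8 deg = 0.4328417 rad
swath = 2 * alt * tan(FOV/2) = 2 * 764.766 * tan(0.2164208)
swath = 2 * 764.766 * 0.2198643
swath = 336.2894 km

336.2894 km


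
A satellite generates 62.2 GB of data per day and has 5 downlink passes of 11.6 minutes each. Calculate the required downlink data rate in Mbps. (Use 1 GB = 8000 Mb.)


total contact time = 5 * 11.6 * 60 = 3480.0000 s
data = 62.2 GB = 497600.0000 Mb
rate = 497600.0000 / 3480.0000 = 142.9885 Mbps

142.9885 Mbps


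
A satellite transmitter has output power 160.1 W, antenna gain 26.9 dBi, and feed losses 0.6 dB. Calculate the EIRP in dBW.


Pt = 160.1 W = 22.0439 dBW
EIRP = Pt_dBW + Gt - losses = 22.0439 + 26.9 - 0.6 = 48.3439 dBW

48.3439 dBW


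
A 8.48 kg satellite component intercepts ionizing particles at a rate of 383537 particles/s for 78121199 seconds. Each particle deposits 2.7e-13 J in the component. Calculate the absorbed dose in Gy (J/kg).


Total energy deposited = rate * time * E_per
  = 383537 * 78121199 * 2.7e-13 = 8.0898 J
Dose = E_total / mass = 8.0898 / 8.48
Dose = 0.9539906 Gy

0.9540 Gy


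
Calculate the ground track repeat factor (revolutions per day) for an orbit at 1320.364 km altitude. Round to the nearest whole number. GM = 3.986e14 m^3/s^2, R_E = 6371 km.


r = 7.691364e+06 m
T = 2*pi*sqrt(r^3/mu) = 6712.9942 s = 111.8832 min
revs/day = 1440 / 111.8832 = 12.8706
Rounded: 13 revolutions per day

13 revolutions per day


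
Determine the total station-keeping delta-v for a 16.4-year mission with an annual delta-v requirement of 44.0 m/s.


dV = rate * years = 44.0 * 16.4
dV = 721.6000 m/s

721.6000 m/s


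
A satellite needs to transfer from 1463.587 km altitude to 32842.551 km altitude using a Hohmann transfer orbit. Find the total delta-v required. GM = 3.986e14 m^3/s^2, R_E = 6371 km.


r1 = 7834.5870 km = 7.834587e+06 m
r2 = 39213.5510 km = 3.9213551e+07 m
dv1 = sqrt(mu/r1)*(sqrt(2*r2/(r1+r2)) - 1) = 2076.4027 m/s
dv2 = sqrt(mu/r2)*(1 - sqrt(2*r1/(r1+r2))) = 1348.3021 m/s
total dv = |dv1| + |dv2| = 2076.4027 + 1348.3021 = 3424.7048 m/s = 3.4247 km/s

3.4247 km/s


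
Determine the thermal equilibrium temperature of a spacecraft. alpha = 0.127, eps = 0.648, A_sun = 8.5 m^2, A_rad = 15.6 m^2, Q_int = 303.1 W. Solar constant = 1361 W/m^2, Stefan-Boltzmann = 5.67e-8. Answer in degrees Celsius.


Numerator = alpha*S*A_sun + Q_int = 0.127*1361*8.5 + 303.1 = 1772.2995 W
Denominator = eps*sigma*A_rad = 0.648*5.67e-8*15.6 = 5.7316896e-07 W/K^4
T^4 = 3.0921066e+09 K^4
T = 235.8108 K = -37.3392 C

-37.3392 degrees Celsius


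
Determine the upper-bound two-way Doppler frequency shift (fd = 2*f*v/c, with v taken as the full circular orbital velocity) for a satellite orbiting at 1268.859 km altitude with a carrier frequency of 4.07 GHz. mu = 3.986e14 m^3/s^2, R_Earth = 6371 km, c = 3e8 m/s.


r = 7.639859e+06 m
v = sqrt(mu/r) = 7223.1391 m/s (worst-case radial velocity)
f = 4.07 GHz = 4.07e+09 Hz
fd = 2*f*v/c = 2*4.07e+09*7223.1391/3.0e+08
fd = 195987.8396 Hz

195987.8396 Hz


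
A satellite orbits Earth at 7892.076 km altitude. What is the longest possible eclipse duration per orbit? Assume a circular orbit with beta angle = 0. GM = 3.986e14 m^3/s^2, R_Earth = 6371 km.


r = 14263.0760 km
T = 282.5399 min
Eclipse fraction = arcsin(R_E/r)/pi = arcsin(6371.0000/14263.0760)/pi
= arcsin(0.4466778)/pi = 0.147393
Eclipse duration = 0.147393 * 282.5399 = 41.6444 min

41.6444 minutes


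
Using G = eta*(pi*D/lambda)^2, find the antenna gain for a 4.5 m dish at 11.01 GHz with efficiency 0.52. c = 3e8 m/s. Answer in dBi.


lambda = c/f = 3e8 / 1.101e+10 = 0.02724796 m
G = eta*(pi*D/lambda)^2 = 0.52*(pi*4.5/0.02724796)^2
G = 139978.1486 (linear)
G = 10*log10(139978.1486) = 51.4606 dBi

51.4606 dBi


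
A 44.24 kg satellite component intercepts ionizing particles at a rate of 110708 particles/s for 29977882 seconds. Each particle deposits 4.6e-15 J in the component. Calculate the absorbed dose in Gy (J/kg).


Total energy deposited = rate * time * E_per
  = 110708 * 29977882 * 4.6e-15 = 0.01526644 J
Dose = E_total / mass = 0.01526644 / 44.24
Dose = 3.4508228e-04 Gy

3.4508e-04 Gy


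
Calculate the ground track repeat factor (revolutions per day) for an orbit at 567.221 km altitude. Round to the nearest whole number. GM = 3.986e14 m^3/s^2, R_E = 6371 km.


r = 6.938221e+06 m
T = 2*pi*sqrt(r^3/mu) = 5751.5303 s = 95.8588 min
revs/day = 1440 / 95.8588 = 15.0221
Rounded: 15 revolutions per day

15 revolutions per day


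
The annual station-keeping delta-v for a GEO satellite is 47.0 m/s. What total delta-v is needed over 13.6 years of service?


dV = rate * years = 47.0 * 13.6
dV = 639.2000 m/s

639.2000 m/s


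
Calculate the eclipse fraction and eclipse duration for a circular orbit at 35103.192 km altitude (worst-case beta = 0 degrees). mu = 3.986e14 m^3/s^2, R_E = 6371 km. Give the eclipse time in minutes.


r = 41474.1920 km
T = 1400.9637 min
Eclipse fraction = arcsin(R_E/r)/pi = arcsin(6371.0000/41474.1920)/pi
= arcsin(0.1536136)/pi = 0.0490911
Eclipse duration = 0.0490911 * 1400.9637 = 68.7749 min

68.7749 minutes


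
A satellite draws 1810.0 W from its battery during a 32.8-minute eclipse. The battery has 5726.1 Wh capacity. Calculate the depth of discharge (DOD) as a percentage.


E_used = P * t / 60 = 1810.0 * 32.8 / 60 = 989.4667 Wh
DOD = E_used / E_total * 100 = 989.4667 / 5726.1 * 100
DOD = 17.2799 %

17.2799 %


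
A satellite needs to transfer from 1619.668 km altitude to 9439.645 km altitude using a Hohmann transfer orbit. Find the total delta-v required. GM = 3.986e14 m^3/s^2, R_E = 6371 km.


r1 = 7990.6680 km = 7.990668e+06 m
r2 = 15810.6450 km = 1.5810645e+07 m
dv1 = sqrt(mu/r1)*(sqrt(2*r2/(r1+r2)) - 1) = 1077.9847 m/s
dv2 = sqrt(mu/r2)*(1 - sqrt(2*r1/(r1+r2))) = 906.7043 m/s
total dv = |dv1| + |dv2| = 1077.9847 + 906.7043 = 1984.6890 m/s = 1.9847 km/s

1.9847 km/s


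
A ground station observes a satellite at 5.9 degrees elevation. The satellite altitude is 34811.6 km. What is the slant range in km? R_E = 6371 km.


h = 34811.6 km, el = 5.9 deg
d = -R_E*sin(el) + sqrt((R_E*sin(el))^2 + 2*R_E*h + h^2)
d = -6371.0000*sin(0.1029744) + sqrt((6371.0000*0.1027925)^2 + 2*6371.0000*34811.6 + 34811.6^2)
d = 40037.1938 km

40037.1938 km


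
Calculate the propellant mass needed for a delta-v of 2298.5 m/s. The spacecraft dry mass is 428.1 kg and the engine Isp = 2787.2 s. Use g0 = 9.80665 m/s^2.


ve = Isp * g0 = 2787.2 * 9.80665 = 27333.094880 m/s
mass ratio = exp(dv/ve) = exp(2298.5/27333.094880) = 1.08772917
m_prop = m_dry * (mr - 1) = 428.1 * (1.08772917 - 1)
m_prop = 37.5569 kg

37.5569 kg


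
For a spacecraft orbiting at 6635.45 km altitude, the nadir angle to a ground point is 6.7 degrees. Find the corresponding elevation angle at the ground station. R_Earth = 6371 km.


r = R_E + alt = 13006.4500 km
Law of sines in the satellite / Earth-center / ground-point triangle:
  sin(nadir)/R_E = sin(90 + el)/r  =>  cos(el) = (r/R_E)*sin(nadir)
cos(el) = (13006.4500 / 6371.0000) * sin(6.7 deg) = 0.2381843
el = arccos(0.2381843) = 76.2206 deg
(Earth-central angle = 90 - nadir - el = 7.0794 deg)

76.2206 degrees


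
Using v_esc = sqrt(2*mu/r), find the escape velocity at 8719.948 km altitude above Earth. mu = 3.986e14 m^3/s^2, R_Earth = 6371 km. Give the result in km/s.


r = 6371.0 + 8719.948 = 15090.9480 km = 1.5090948e+07 m
v_esc = sqrt(2*mu/r) = sqrt(2*3.986e14 / 1.5090948e+07)
v_esc = 7268.1751 m/s = 7.2682 km/s

7.2682 km/s


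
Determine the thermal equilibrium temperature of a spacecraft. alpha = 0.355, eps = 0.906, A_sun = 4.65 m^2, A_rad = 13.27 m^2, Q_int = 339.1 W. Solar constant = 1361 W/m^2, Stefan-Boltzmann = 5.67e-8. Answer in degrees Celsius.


Numerator = alpha*S*A_sun + Q_int = 0.355*1361*4.65 + 339.1 = 2585.7708 W
Denominator = eps*sigma*A_rad = 0.906*5.67e-8*13.27 = 6.8168255e-07 W/K^4
T^4 = 3.7932183e+09 K^4
T = 248.1715 K = -24.9785 C

-24.9785 degrees Celsius


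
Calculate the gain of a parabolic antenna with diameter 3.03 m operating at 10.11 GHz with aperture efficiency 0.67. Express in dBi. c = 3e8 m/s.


lambda = c/f = 3e8 / 1.011e+10 = 0.02967359 m
G = eta*(pi*D/lambda)^2 = 0.67*(pi*3.03/0.02967359)^2
G = 68947.6720 (linear)
G = 10*log10(68947.6720) = 48.3852 dBi

48.3852 dBi


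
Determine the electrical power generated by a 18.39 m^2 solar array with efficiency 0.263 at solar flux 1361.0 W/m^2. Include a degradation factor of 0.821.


P = area * eta * S * degradation
P = 18.39 * 0.263 * 1361.0 * 0.821
P = 5404.2914 W

5404.2914 W


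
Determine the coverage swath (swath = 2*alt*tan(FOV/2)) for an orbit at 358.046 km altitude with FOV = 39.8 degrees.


FOV = 39.8 deg = 0.694641 rad
swath = 2 * alt * tan(FOV/2) = 2 * 358.046 * tan(0.3473205)
swath = 2 * 358.046 * 0.3619949
swath = 259.2217 km

259.2217 km


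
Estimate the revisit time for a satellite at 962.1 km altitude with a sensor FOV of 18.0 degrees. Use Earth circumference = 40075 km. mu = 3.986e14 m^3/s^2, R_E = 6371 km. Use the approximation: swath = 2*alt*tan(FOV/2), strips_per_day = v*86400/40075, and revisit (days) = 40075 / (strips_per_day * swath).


swath = 2*962.1*tan(0.1570796) = 304.7633 km
v = sqrt(mu/r) = 7372.6708 m/s = 7.3727 km/s
strips/day = v*86400/40075 = 7.3727*86400/40075 = 15.8952
coverage/day = strips * swath = 15.8952 * 304.7633 = 4844.2637 km
revisit = 40075 / 4844.2637 = 8.2727 days

8.2727 days


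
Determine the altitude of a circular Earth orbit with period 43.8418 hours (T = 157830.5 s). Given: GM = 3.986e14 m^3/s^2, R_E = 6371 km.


T = 157830.5 s
r = (mu*T^2/(4*pi^2))^(1/3) = (3.986e14 * 157830.5^2 / (4*pi^2))^(1/3)
r = 6.3122832e+07 m = 63122.8318 km
alt = r - R_E = 63122.8318 - 6371 = 56751.8318 km

56751.8318 km


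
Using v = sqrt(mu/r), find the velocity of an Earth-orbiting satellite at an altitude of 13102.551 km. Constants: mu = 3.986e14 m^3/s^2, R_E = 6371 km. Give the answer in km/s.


r = R_E + alt = 6371.0 + 13102.551 = 19473.5510 km = 1.9473551e+07 m
v = sqrt(mu/r) = sqrt(3.986e14 / 1.9473551e+07) = 4524.2445 m/s = 4.5242 km/s

4.5242 km/s


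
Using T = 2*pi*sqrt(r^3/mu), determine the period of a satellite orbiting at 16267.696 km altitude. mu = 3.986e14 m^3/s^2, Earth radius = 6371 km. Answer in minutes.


r = 22638.6960 km = 2.2638696e+07 m
T = 2*pi*sqrt(r^3/mu) = 2*pi*sqrt(1.1602571e+22 / 3.986e14)
T = 33899.1128 s = 564.9852 min

564.9852 minutes


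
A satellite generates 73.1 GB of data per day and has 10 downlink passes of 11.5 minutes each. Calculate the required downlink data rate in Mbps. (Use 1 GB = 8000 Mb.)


total contact time = 10 * 11.5 * 60 = 6900.0000 s
data = 73.1 GB = 584800.0000 Mb
rate = 584800.0000 / 6900.0000 = 84.7536 Mbps

84.7536 Mbps


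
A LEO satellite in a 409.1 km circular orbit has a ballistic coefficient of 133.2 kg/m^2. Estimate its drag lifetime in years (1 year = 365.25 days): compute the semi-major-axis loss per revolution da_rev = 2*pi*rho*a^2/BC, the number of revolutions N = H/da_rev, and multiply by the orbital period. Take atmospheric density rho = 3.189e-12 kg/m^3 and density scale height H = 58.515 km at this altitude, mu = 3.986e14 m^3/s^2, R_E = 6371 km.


a = R_E + alt = 6780.1000 km = 6.7801e+06 m
da_rev = 2*pi*rho*a^2/BC = 2*pi*3.189e-12*(6.7801e+06)^2/133.2 = 6.915162 m per revolution
N = H/da_rev = 58515.0000 m / 6.915162 m = 8461.8408 revolutions
P = 2*pi*sqrt(a^3/mu) = 5556.0401 s
lifetime = N*P = 8461.8408 * 5556.0401 = 4.7014326e+07 s = 544.1473 days
years = 544.1473 / 365.25 = 1.4898 years

1.4898 years


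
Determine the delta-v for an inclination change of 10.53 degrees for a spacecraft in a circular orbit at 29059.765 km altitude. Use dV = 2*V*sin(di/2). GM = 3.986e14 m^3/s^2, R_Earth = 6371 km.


r = 35430.7650 km = 3.5430765e+07 m
V = sqrt(mu/r) = 3354.1183 m/s
di = 10.53 deg = 0.1837832 rad
dV = 2*V*sin(di/2) = 2*3354.1183*sin(0.09189159)
dV = 615.5633 m/s = 0.6155633 km/s

0.6156 km/s


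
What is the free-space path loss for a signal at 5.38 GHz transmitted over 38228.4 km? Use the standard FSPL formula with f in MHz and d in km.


f = 5.38 GHz = 5380.0000 MHz
d = 38228.4 km
FSPL = 32.44 + 20*log10(5380.0000) + 20*log10(38228.4)
FSPL = 32.44 + 74.6156 + 91.6477
FSPL = 198.7034 dB

198.7034 dB


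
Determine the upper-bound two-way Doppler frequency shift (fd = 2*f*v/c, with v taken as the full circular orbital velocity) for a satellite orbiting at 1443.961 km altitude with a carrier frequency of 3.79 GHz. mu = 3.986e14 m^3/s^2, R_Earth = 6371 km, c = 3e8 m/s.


r = 7.814961e+06 m
v = sqrt(mu/r) = 7141.7598 m/s (worst-case radial velocity)
f = 3.79 GHz = 3.79e+09 Hz
fd = 2*f*v/c = 2*3.79e+09*7141.7598/3.0e+08
fd = 180448.4644 Hz

180448.4644 Hz


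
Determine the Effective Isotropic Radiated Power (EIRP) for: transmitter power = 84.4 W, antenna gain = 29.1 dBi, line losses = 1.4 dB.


Pt = 84.4 W = 19.2634 dBW
EIRP = Pt_dBW + Gt - losses = 19.2634 + 29.1 - 1.4 = 46.9634 dBW

46.9634 dBW


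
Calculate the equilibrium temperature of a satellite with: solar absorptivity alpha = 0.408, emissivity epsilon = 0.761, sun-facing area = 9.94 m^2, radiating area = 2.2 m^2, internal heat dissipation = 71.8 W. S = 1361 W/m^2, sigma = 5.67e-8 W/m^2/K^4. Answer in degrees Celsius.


Numerator = alpha*S*A_sun + Q_int = 0.408*1361*9.94 + 71.8 = 5591.3627 W
Denominator = eps*sigma*A_rad = 0.761*5.67e-8*2.2 = 9.492714e-08 W/K^4
T^4 = 5.8901624e+10 K^4
T = 492.6424 K = 219.4924 C

219.4924 degrees Celsius


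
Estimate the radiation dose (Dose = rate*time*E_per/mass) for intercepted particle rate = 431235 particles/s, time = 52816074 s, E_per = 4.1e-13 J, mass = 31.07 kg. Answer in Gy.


Total energy deposited = rate * time * E_per
  = 431235 * 52816074 * 4.1e-13 = 9.3382 J
Dose = E_total / mass = 9.3382 / 31.07
Dose = 0.3005541 Gy

0.3006 Gy


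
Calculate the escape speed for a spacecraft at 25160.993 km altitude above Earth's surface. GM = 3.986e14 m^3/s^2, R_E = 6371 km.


r = 6371.0 + 25160.993 = 31531.9930 km = 3.1531993e+07 m
v_esc = sqrt(2*mu/r) = sqrt(2*3.986e14 / 3.1531993e+07)
v_esc = 5028.1466 m/s = 5.0281 km/s

5.0281 km/s


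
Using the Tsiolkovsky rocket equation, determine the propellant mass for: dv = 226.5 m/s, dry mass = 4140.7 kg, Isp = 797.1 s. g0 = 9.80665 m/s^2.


ve = Isp * g0 = 797.1 * 9.80665 = 7816.880715 m/s
mass ratio = exp(dv/ve) = exp(226.5/7816.880715) = 1.02939963
m_prop = m_dry * (mr - 1) = 4140.7 * (1.02939963 - 1)
m_prop = 121.7351 kg

121.7351 kg


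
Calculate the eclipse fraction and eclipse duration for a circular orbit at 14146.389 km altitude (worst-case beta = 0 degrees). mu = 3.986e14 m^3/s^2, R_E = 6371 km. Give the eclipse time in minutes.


r = 20517.3890 km
T = 487.4646 min
Eclipse fraction = arcsin(R_E/r)/pi = arcsin(6371.0000/20517.3890)/pi
= arcsin(0.3105171)/pi = 0.1005022
Eclipse duration = 0.1005022 * 487.4646 = 48.9913 min

48.9913 minutes


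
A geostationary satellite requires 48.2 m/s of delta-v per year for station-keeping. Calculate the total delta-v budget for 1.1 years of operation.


dV = rate * years = 48.2 * 1.1
dV = 53.0200 m/s

53.0200 m/s


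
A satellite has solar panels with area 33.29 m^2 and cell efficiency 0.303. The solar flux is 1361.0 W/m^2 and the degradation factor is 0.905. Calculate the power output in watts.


P = area * eta * S * degradation
P = 33.29 * 0.303 * 1361.0 * 0.905
P = 12424.0482 W

12424.0482 W


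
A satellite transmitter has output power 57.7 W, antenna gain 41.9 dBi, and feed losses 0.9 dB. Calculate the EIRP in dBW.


Pt = 57.7 W = 17.6118 dBW
EIRP = Pt_dBW + Gt - losses = 17.6118 + 41.9 - 0.9 = 58.6118 dBW

58.6118 dBW


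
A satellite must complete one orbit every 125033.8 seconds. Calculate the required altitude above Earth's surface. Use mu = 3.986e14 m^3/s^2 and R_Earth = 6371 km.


T = 125033.8 s
r = (mu*T^2/(4*pi^2))^(1/3) = (3.986e14 * 125033.8^2 / (4*pi^2))^(1/3)
r = 5.4043584e+07 m = 54043.5836 km
alt = r - R_E = 54043.5836 - 6371 = 47672.5836 km

47672.5836 km


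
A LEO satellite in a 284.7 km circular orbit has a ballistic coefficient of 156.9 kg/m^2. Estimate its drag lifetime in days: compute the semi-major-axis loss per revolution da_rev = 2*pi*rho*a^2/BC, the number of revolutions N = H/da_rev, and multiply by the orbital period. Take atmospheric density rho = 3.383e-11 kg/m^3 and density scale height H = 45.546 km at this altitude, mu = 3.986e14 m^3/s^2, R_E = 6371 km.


a = R_E + alt = 6655.7000 km = 6.6557e+06 m
da_rev = 2*pi*rho*a^2/BC = 2*pi*3.383e-11*(6.6557e+06)^2/156.9 = 60.013147 m per revolution
N = H/da_rev = 45546.0000 m / 60.013147 m = 758.9337 revolutions
P = 2*pi*sqrt(a^3/mu) = 5403.8319 s
lifetime = N*P = 758.9337 * 5403.8319 = 4.1011502e+06 s = 47.4670 days

47.4670 days


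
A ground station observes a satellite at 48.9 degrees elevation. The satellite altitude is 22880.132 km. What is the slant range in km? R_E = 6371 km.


h = 22880.132 km, el = 48.9 deg
d = -R_E*sin(el) + sqrt((R_E*sin(el))^2 + 2*R_E*h + h^2)
d = -6371.0000*sin(0.853466) + sqrt((6371.0000*0.7535634)^2 + 2*6371.0000*22880.132 + 22880.132^2)
d = 24148.8011 km

24148.8011 km


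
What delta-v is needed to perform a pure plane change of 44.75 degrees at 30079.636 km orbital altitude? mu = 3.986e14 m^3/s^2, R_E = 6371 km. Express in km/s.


r = 36450.6360 km = 3.6450636e+07 m
V = sqrt(mu/r) = 3306.8622 m/s
di = 44.75 deg = 0.7810348 rad
dV = 2*V*sin(di/2) = 2*3306.8622*sin(0.3905174)
dV = 2517.6261 m/s = 2.5176 km/s

2.5176 km/s


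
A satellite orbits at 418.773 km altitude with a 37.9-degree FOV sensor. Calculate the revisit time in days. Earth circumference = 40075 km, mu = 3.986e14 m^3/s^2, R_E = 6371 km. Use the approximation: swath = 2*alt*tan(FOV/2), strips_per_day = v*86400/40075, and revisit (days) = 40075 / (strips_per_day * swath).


swath = 2*418.773*tan(0.3307399) = 287.5729 km
v = sqrt(mu/r) = 7661.9801 m/s = 7.6620 km/s
strips/day = v*86400/40075 = 7.6620*86400/40075 = 16.5189
coverage/day = strips * swath = 16.5189 * 287.5729 = 4750.3893 km
revisit = 40075 / 4750.3893 = 8.4362 days

8.4362 days


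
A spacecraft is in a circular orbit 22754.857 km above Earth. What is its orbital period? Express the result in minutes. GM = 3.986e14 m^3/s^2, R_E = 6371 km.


r = 29125.8570 km = 2.9125857e+07 m
T = 2*pi*sqrt(r^3/mu) = 2*pi*sqrt(2.4707917e+22 / 3.986e14)
T = 49468.5625 s = 824.4760 min

824.4760 minutes


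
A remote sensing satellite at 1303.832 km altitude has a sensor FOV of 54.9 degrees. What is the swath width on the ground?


FOV = 54.9 deg = 0.9581858 rad
swath = 2 * alt * tan(FOV/2) = 2 * 1303.832 * tan(0.4790929)
swath = 2 * 1303.832 * 0.5194584
swath = 1354.5730 km

1354.5730 km


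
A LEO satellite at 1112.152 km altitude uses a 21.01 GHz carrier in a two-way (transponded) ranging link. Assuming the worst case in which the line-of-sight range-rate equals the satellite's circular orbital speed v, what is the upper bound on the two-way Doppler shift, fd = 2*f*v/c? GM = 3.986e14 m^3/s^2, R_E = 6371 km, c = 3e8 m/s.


r = 7.483152e+06 m
v = sqrt(mu/r) = 7298.3782 m/s (worst-case radial velocity)
f = 21.01 GHz = 2.101e+10 Hz
fd = 2*f*v/c = 2*2.101e+10*7298.3782/3.0e+08
fd = 1.0222595e+06 Hz

1.0223e+06 Hz


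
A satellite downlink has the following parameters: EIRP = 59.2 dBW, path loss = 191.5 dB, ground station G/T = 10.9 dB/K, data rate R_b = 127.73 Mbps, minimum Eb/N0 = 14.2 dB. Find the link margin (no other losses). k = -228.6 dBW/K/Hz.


C/N0 = EIRP - FSPL + G/T - k = 59.2 - 191.5 + 10.9 - (-228.6)
C/N0 = 107.2000 dB-Hz
R_b = 127.73 Mbps = 1.2773e+08 bps -> 10*log10(R_b) = 81.0629 dB-Hz
Eb/N0 = C/N0 - 10*log10(R_b) = 107.2000 - 81.0629 = 26.1371 dB
Margin = Eb/N0 - Eb/N0_req = 26.1371 - 14.2 = 11.9371 dB (link closes)

11.9371 dB


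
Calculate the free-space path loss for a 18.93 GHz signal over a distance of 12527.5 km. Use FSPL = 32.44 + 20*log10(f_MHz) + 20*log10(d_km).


f = 18.93 GHz = 18930.0000 MHz
d = 12527.5 km
FSPL = 32.44 + 20*log10(18930.0000) + 20*log10(12527.5)
FSPL = 32.44 + 85.5430 + 81.9573
FSPL = 199.9403 dB

199.9403 dB


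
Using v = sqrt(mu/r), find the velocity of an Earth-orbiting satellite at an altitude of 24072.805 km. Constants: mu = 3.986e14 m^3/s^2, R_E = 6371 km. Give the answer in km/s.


r = R_E + alt = 6371.0 + 24072.805 = 30443.8050 km = 3.0443805e+07 m
v = sqrt(mu/r) = sqrt(3.986e14 / 3.0443805e+07) = 3618.4217 m/s = 3.6184 km/s

3.6184 km/s


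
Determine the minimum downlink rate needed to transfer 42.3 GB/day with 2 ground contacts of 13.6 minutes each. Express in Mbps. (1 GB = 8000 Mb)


total contact time = 2 * 13.6 * 60 = 1632.0000 s
data = 42.3 GB = 338400.0000 Mb
rate = 338400.0000 / 1632.0000 = 207.3529 Mbps

207.3529 Mbps


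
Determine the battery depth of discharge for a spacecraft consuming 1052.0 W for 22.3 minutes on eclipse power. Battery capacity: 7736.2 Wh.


E_used = P * t / 60 = 1052.0 * 22.3 / 60 = 390.9933 Wh
DOD = E_used / E_total * 100 = 390.9933 / 7736.2 * 100
DOD = 5.0541 %

5.0541 %


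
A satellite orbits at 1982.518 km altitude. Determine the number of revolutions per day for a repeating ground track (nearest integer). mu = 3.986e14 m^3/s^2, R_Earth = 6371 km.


r = 8.353518e+06 m
T = 2*pi*sqrt(r^3/mu) = 7598.2808 s = 126.6380 min
revs/day = 1440 / 126.6380 = 11.3710
Rounded: 11 revolutions per day

11 revolutions per day


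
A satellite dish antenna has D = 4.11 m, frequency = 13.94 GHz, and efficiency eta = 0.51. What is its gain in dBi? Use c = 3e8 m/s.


lambda = c/f = 3e8 / 1.394e+10 = 0.0215208 m
G = eta*(pi*D/lambda)^2 = 0.51*(pi*4.11/0.0215208)^2
G = 183584.7504 (linear)
G = 10*log10(183584.7504) = 52.6384 dBi

52.6384 dBi


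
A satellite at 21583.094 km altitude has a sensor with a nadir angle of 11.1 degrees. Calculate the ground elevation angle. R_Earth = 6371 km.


r = R_E + alt = 27954.0940 km
Law of sines in the satellite / Earth-center / ground-point triangle:
  sin(nadir)/R_E = sin(90 + el)/r  =>  cos(el) = (r/R_E)*sin(nadir)
cos(el) = (27954.0940 / 6371.0000) * sin(11.1 deg) = 0.8447304
el = arccos(0.8447304) = 32.3569 deg
(Earth-central angle = 90 - nadir - el = 46.5431 deg)

32.3569 degrees


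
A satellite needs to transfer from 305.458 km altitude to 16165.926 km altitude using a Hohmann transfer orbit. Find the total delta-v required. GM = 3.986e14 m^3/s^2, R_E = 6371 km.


r1 = 6676.4580 km = 6.676458e+06 m
r2 = 22536.9260 km = 2.2536926e+07 m
dv1 = sqrt(mu/r1)*(sqrt(2*r2/(r1+r2)) - 1) = 1870.9687 m/s
dv2 = sqrt(mu/r2)*(1 - sqrt(2*r1/(r1+r2))) = 1362.2634 m/s
total dv = |dv1| + |dv2| = 1870.9687 + 1362.2634 = 3233.2321 m/s = 3.2332 km/s

3.2332 km/s


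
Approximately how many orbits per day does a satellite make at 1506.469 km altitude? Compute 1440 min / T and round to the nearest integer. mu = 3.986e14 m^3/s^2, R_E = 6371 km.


r = 7.877469e+06 m
T = 2*pi*sqrt(r^3/mu) = 6958.1098 s = 115.9685 min
revs/day = 1440 / 115.9685 = 12.4172
Rounded: 12 revolutions per day

12 revolutions per day


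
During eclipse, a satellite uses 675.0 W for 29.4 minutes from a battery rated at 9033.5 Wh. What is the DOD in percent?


E_used = P * t / 60 = 675.0 * 29.4 / 60 = 330.7500 Wh
DOD = E_used / E_total * 100 = 330.7500 / 9033.5 * 100
DOD = 3.6614 %

3.6614 %


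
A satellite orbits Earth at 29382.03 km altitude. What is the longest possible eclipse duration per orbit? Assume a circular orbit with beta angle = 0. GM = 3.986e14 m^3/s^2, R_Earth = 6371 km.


r = 35753.0300 km
T = 1121.3192 min
Eclipse fraction = arcsin(R_E/r)/pi = arcsin(6371.0000/35753.0300)/pi
= arcsin(0.1781947)/pi = 0.05702568
Eclipse duration = 0.05702568 * 1121.3192 = 63.9440 min

63.9440 minutes


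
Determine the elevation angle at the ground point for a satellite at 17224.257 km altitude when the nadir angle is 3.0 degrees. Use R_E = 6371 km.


r = R_E + alt = 23595.2570 km
Law of sines in the satellite / Earth-center / ground-point triangle:
  sin(nadir)/R_E = sin(90 + el)/r  =>  cos(el) = (r/R_E)*sin(nadir)
cos(el) = (23595.2570 / 6371.0000) * sin(3.0 deg) = 0.1938283
el = arccos(0.1938283) = 78.8237 deg
(Earth-central angle = 90 - nadir - el = 8.1763 deg)

78.8237 degrees
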